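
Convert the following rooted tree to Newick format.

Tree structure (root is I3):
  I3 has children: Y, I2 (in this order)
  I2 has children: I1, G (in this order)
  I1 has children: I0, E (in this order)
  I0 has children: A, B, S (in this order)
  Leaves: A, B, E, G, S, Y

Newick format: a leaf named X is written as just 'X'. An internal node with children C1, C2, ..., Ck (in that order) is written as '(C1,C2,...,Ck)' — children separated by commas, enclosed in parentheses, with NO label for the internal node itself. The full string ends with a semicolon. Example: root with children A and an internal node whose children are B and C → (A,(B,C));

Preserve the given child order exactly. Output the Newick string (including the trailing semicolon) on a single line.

internal I3 with children ['Y', 'I2']
  leaf 'Y' → 'Y'
  internal I2 with children ['I1', 'G']
    internal I1 with children ['I0', 'E']
      internal I0 with children ['A', 'B', 'S']
        leaf 'A' → 'A'
        leaf 'B' → 'B'
        leaf 'S' → 'S'
      → '(A,B,S)'
      leaf 'E' → 'E'
    → '((A,B,S),E)'
    leaf 'G' → 'G'
  → '(((A,B,S),E),G)'
→ '(Y,(((A,B,S),E),G))'
Final: (Y,(((A,B,S),E),G));

Answer: (Y,(((A,B,S),E),G));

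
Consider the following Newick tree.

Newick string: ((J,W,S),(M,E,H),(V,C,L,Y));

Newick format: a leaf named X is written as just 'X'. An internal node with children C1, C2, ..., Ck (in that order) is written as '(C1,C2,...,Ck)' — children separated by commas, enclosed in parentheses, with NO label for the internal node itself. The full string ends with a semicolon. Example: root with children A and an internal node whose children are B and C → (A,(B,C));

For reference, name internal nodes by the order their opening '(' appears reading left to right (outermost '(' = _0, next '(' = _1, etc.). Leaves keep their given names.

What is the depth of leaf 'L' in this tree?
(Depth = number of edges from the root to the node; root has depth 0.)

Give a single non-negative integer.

Newick: ((J,W,S),(M,E,H),(V,C,L,Y));
Naming internals by '(' encounter order: outermost '(' = _0, next = _1, ...
Query node: L
Path from root: _0 -> _3 -> L
Depth of L: 2 (number of edges from root)

Answer: 2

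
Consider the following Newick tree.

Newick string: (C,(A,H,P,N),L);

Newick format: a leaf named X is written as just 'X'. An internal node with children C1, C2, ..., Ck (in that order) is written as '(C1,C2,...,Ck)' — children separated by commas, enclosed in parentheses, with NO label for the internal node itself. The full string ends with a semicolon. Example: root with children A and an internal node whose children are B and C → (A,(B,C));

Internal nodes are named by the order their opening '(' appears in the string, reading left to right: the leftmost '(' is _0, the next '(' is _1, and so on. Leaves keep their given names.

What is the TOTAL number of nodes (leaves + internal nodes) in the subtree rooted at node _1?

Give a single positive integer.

Answer: 5

Derivation:
Newick: (C,(A,H,P,N),L);
Locate _1: it is the '(' at position 3 (the 2nd '(' reading left to right).
Query: subtree rooted at _1
_1: subtree_size = 1 + 4
  A: subtree_size = 1 + 0
  H: subtree_size = 1 + 0
  P: subtree_size = 1 + 0
  N: subtree_size = 1 + 0
Total subtree size of _1: 5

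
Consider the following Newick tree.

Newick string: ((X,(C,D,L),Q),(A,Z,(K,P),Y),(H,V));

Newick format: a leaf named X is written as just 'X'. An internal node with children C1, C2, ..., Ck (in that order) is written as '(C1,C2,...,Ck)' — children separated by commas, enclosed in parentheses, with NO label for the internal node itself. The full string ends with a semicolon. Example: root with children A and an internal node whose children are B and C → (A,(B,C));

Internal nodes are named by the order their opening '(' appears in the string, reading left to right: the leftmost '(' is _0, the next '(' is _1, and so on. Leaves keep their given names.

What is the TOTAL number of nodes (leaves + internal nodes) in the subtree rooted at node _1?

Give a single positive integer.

Answer: 7

Derivation:
Newick: ((X,(C,D,L),Q),(A,Z,(K,P),Y),(H,V));
Locate _1: it is the '(' at position 1 (the 2nd '(' reading left to right).
Query: subtree rooted at _1
_1: subtree_size = 1 + 6
  X: subtree_size = 1 + 0
  _2: subtree_size = 1 + 3
    C: subtree_size = 1 + 0
    D: subtree_size = 1 + 0
    L: subtree_size = 1 + 0
  Q: subtree_size = 1 + 0
Total subtree size of _1: 7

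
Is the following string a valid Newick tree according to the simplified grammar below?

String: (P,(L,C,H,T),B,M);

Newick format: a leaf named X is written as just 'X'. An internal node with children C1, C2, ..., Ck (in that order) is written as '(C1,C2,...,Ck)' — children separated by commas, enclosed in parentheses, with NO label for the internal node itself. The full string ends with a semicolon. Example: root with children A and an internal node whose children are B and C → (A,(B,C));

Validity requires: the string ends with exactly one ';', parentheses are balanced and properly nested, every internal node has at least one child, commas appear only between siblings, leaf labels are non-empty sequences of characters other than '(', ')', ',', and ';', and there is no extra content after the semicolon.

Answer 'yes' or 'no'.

Answer: yes

Derivation:
Input: (P,(L,C,H,T),B,M);
Paren balance: 2 '(' vs 2 ')' OK
Ends with single ';': True
Full parse: OK
Valid: True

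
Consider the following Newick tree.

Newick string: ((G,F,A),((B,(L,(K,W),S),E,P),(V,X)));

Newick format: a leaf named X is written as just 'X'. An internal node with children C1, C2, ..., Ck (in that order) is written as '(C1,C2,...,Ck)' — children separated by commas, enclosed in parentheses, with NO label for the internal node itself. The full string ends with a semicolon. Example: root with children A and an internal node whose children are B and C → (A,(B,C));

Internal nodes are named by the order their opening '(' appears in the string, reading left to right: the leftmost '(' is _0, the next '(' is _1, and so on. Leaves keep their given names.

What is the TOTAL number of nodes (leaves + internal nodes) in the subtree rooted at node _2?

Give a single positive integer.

Answer: 14

Derivation:
Newick: ((G,F,A),((B,(L,(K,W),S),E,P),(V,X)));
Locate _2: it is the '(' at position 9 (the 3rd '(' reading left to right).
Query: subtree rooted at _2
_2: subtree_size = 1 + 13
  _3: subtree_size = 1 + 9
    B: subtree_size = 1 + 0
    _4: subtree_size = 1 + 5
      L: subtree_size = 1 + 0
      _5: subtree_size = 1 + 2
        K: subtree_size = 1 + 0
        W: subtree_size = 1 + 0
      S: subtree_size = 1 + 0
    E: subtree_size = 1 + 0
    P: subtree_size = 1 + 0
  _6: subtree_size = 1 + 2
    V: subtree_size = 1 + 0
    X: subtree_size = 1 + 0
Total subtree size of _2: 14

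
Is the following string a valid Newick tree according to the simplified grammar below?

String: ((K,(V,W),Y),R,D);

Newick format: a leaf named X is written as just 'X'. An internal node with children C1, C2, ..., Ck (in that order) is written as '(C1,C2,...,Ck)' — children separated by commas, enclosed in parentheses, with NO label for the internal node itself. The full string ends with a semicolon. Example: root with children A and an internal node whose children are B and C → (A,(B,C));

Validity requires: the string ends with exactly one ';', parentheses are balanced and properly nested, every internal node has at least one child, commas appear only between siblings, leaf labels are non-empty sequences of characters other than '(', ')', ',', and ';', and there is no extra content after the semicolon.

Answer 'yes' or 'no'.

Input: ((K,(V,W),Y),R,D);
Paren balance: 3 '(' vs 3 ')' OK
Ends with single ';': True
Full parse: OK
Valid: True

Answer: yes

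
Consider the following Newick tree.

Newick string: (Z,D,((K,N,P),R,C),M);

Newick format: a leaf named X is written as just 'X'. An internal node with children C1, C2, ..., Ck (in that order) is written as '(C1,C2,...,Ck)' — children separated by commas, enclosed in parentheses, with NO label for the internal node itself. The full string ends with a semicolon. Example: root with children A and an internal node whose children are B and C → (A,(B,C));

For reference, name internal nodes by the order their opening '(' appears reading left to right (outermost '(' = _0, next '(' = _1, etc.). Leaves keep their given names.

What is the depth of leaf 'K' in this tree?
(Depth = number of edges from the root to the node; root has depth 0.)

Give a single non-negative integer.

Answer: 3

Derivation:
Newick: (Z,D,((K,N,P),R,C),M);
Naming internals by '(' encounter order: outermost '(' = _0, next = _1, ...
Query node: K
Path from root: _0 -> _1 -> _2 -> K
Depth of K: 3 (number of edges from root)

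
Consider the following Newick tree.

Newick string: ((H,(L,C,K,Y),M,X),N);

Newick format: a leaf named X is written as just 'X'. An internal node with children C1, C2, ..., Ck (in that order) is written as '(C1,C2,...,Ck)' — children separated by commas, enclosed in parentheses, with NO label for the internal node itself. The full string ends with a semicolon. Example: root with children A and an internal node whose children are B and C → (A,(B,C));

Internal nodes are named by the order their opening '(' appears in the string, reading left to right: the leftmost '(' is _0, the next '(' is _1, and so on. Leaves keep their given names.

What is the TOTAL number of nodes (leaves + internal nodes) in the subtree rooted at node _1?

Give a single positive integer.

Answer: 9

Derivation:
Newick: ((H,(L,C,K,Y),M,X),N);
Locate _1: it is the '(' at position 1 (the 2nd '(' reading left to right).
Query: subtree rooted at _1
_1: subtree_size = 1 + 8
  H: subtree_size = 1 + 0
  _2: subtree_size = 1 + 4
    L: subtree_size = 1 + 0
    C: subtree_size = 1 + 0
    K: subtree_size = 1 + 0
    Y: subtree_size = 1 + 0
  M: subtree_size = 1 + 0
  X: subtree_size = 1 + 0
Total subtree size of _1: 9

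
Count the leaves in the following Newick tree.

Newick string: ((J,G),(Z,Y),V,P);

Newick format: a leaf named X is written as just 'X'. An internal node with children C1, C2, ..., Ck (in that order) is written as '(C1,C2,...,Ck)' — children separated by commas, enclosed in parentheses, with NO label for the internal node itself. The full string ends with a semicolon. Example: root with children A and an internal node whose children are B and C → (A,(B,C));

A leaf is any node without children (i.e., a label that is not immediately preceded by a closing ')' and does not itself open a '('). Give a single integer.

Answer: 6

Derivation:
Newick: ((J,G),(Z,Y),V,P);
Scan left-to-right; a leaf is any maximal label run not followed by '(':
  pos 2: leaf 'J' → count = 1
  pos 4: leaf 'G' → count = 2
  pos 8: leaf 'Z' → count = 3
  pos 10: leaf 'Y' → count = 4
  pos 13: leaf 'V' → count = 5
  pos 15: leaf 'P' → count = 6
Total leaves: 6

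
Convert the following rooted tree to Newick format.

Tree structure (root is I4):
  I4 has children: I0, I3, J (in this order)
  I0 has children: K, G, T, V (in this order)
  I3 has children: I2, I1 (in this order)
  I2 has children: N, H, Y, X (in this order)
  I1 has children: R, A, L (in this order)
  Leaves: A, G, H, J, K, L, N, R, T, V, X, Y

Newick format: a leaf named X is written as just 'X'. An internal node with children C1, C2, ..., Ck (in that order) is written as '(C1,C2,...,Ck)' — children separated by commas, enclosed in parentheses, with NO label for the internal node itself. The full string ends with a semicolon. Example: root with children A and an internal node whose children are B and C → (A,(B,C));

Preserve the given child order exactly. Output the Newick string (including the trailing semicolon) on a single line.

internal I4 with children ['I0', 'I3', 'J']
  internal I0 with children ['K', 'G', 'T', 'V']
    leaf 'K' → 'K'
    leaf 'G' → 'G'
    leaf 'T' → 'T'
    leaf 'V' → 'V'
  → '(K,G,T,V)'
  internal I3 with children ['I2', 'I1']
    internal I2 with children ['N', 'H', 'Y', 'X']
      leaf 'N' → 'N'
      leaf 'H' → 'H'
      leaf 'Y' → 'Y'
      leaf 'X' → 'X'
    → '(N,H,Y,X)'
    internal I1 with children ['R', 'A', 'L']
      leaf 'R' → 'R'
      leaf 'A' → 'A'
      leaf 'L' → 'L'
    → '(R,A,L)'
  → '((N,H,Y,X),(R,A,L))'
  leaf 'J' → 'J'
→ '((K,G,T,V),((N,H,Y,X),(R,A,L)),J)'
Final: ((K,G,T,V),((N,H,Y,X),(R,A,L)),J);

Answer: ((K,G,T,V),((N,H,Y,X),(R,A,L)),J);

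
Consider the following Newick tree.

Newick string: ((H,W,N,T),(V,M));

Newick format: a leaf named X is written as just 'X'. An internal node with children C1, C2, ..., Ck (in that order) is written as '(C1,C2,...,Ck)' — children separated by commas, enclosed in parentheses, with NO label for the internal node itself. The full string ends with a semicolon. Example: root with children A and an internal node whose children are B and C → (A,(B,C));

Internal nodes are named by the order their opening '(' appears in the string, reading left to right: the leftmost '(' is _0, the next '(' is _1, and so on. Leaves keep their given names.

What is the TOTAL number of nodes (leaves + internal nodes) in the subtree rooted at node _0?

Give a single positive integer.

Newick: ((H,W,N,T),(V,M));
Locate _0: it is the '(' at position 0 (the 1st '(' reading left to right).
Query: subtree rooted at _0
_0: subtree_size = 1 + 8
  _1: subtree_size = 1 + 4
    H: subtree_size = 1 + 0
    W: subtree_size = 1 + 0
    N: subtree_size = 1 + 0
    T: subtree_size = 1 + 0
  _2: subtree_size = 1 + 2
    V: subtree_size = 1 + 0
    M: subtree_size = 1 + 0
Total subtree size of _0: 9

Answer: 9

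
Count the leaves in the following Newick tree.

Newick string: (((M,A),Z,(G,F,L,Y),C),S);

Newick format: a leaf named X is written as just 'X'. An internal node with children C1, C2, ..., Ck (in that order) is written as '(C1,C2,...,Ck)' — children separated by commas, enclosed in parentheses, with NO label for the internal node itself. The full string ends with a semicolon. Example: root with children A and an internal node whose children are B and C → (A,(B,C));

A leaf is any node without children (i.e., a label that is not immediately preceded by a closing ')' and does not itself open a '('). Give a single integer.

Newick: (((M,A),Z,(G,F,L,Y),C),S);
Scan left-to-right; a leaf is any maximal label run not followed by '(':
  pos 3: leaf 'M' → count = 1
  pos 5: leaf 'A' → count = 2
  pos 8: leaf 'Z' → count = 3
  pos 11: leaf 'G' → count = 4
  pos 13: leaf 'F' → count = 5
  pos 15: leaf 'L' → count = 6
  pos 17: leaf 'Y' → count = 7
  pos 20: leaf 'C' → count = 8
  pos 23: leaf 'S' → count = 9
Total leaves: 9

Answer: 9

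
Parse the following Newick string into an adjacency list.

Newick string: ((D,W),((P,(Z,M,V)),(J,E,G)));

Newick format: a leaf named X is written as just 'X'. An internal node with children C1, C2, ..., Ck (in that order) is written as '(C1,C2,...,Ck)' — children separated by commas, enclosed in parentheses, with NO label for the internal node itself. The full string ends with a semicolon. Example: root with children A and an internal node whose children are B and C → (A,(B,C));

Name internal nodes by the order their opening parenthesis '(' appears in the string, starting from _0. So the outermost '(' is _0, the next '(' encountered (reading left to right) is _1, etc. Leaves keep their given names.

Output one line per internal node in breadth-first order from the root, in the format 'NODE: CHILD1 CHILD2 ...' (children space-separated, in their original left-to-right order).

Input: ((D,W),((P,(Z,M,V)),(J,E,G)));
Scanning left-to-right, naming '(' by encounter order:
  pos 0: '(' -> open internal node _0 (depth 1)
  pos 1: '(' -> open internal node _1 (depth 2)
  pos 5: ')' -> close internal node _1 (now at depth 1)
  pos 7: '(' -> open internal node _2 (depth 2)
  pos 8: '(' -> open internal node _3 (depth 3)
  pos 11: '(' -> open internal node _4 (depth 4)
  pos 17: ')' -> close internal node _4 (now at depth 3)
  pos 18: ')' -> close internal node _3 (now at depth 2)
  pos 20: '(' -> open internal node _5 (depth 3)
  pos 26: ')' -> close internal node _5 (now at depth 2)
  pos 27: ')' -> close internal node _2 (now at depth 1)
  pos 28: ')' -> close internal node _0 (now at depth 0)
Total internal nodes: 6
BFS adjacency from root:
  _0: _1 _2
  _1: D W
  _2: _3 _5
  _3: P _4
  _5: J E G
  _4: Z M V

Answer: _0: _1 _2
_1: D W
_2: _3 _5
_3: P _4
_5: J E G
_4: Z M V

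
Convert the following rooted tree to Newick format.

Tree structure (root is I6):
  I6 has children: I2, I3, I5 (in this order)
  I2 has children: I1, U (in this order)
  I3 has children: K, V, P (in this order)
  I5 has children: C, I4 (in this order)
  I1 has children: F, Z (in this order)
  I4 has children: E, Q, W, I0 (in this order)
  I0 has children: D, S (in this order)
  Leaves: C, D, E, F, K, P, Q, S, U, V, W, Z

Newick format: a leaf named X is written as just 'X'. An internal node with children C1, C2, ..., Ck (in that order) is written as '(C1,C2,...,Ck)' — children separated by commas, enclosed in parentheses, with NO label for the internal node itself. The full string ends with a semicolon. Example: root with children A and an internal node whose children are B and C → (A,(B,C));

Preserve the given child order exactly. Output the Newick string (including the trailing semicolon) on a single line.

Answer: (((F,Z),U),(K,V,P),(C,(E,Q,W,(D,S))));

Derivation:
internal I6 with children ['I2', 'I3', 'I5']
  internal I2 with children ['I1', 'U']
    internal I1 with children ['F', 'Z']
      leaf 'F' → 'F'
      leaf 'Z' → 'Z'
    → '(F,Z)'
    leaf 'U' → 'U'
  → '((F,Z),U)'
  internal I3 with children ['K', 'V', 'P']
    leaf 'K' → 'K'
    leaf 'V' → 'V'
    leaf 'P' → 'P'
  → '(K,V,P)'
  internal I5 with children ['C', 'I4']
    leaf 'C' → 'C'
    internal I4 with children ['E', 'Q', 'W', 'I0']
      leaf 'E' → 'E'
      leaf 'Q' → 'Q'
      leaf 'W' → 'W'
      internal I0 with children ['D', 'S']
        leaf 'D' → 'D'
        leaf 'S' → 'S'
      → '(D,S)'
    → '(E,Q,W,(D,S))'
  → '(C,(E,Q,W,(D,S)))'
→ '(((F,Z),U),(K,V,P),(C,(E,Q,W,(D,S))))'
Final: (((F,Z),U),(K,V,P),(C,(E,Q,W,(D,S))));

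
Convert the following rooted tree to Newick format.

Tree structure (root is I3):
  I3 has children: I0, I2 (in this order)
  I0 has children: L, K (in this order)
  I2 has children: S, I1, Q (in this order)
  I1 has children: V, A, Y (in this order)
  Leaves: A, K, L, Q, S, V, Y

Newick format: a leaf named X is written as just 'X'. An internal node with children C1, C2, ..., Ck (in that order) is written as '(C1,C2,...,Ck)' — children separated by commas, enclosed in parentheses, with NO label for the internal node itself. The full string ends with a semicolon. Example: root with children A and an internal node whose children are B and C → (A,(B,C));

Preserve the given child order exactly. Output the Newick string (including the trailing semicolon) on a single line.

internal I3 with children ['I0', 'I2']
  internal I0 with children ['L', 'K']
    leaf 'L' → 'L'
    leaf 'K' → 'K'
  → '(L,K)'
  internal I2 with children ['S', 'I1', 'Q']
    leaf 'S' → 'S'
    internal I1 with children ['V', 'A', 'Y']
      leaf 'V' → 'V'
      leaf 'A' → 'A'
      leaf 'Y' → 'Y'
    → '(V,A,Y)'
    leaf 'Q' → 'Q'
  → '(S,(V,A,Y),Q)'
→ '((L,K),(S,(V,A,Y),Q))'
Final: ((L,K),(S,(V,A,Y),Q));

Answer: ((L,K),(S,(V,A,Y),Q));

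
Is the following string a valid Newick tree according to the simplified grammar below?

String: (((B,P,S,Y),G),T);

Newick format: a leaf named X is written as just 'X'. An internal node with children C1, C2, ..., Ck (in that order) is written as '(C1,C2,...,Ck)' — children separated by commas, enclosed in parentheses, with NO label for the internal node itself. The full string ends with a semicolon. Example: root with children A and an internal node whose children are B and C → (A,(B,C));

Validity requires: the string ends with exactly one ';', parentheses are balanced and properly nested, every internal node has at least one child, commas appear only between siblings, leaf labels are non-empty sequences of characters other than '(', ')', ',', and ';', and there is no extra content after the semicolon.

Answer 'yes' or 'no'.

Input: (((B,P,S,Y),G),T);
Paren balance: 3 '(' vs 3 ')' OK
Ends with single ';': True
Full parse: OK
Valid: True

Answer: yes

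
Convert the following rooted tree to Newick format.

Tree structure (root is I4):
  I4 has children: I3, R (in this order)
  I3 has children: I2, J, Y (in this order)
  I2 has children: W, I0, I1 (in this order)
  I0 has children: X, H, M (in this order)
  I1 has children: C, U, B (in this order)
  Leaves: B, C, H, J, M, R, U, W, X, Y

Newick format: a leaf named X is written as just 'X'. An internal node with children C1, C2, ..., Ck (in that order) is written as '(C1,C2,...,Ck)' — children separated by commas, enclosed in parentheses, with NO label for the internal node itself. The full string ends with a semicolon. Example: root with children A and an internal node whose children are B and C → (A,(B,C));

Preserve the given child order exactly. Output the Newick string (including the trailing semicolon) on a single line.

Answer: (((W,(X,H,M),(C,U,B)),J,Y),R);

Derivation:
internal I4 with children ['I3', 'R']
  internal I3 with children ['I2', 'J', 'Y']
    internal I2 with children ['W', 'I0', 'I1']
      leaf 'W' → 'W'
      internal I0 with children ['X', 'H', 'M']
        leaf 'X' → 'X'
        leaf 'H' → 'H'
        leaf 'M' → 'M'
      → '(X,H,M)'
      internal I1 with children ['C', 'U', 'B']
        leaf 'C' → 'C'
        leaf 'U' → 'U'
        leaf 'B' → 'B'
      → '(C,U,B)'
    → '(W,(X,H,M),(C,U,B))'
    leaf 'J' → 'J'
    leaf 'Y' → 'Y'
  → '((W,(X,H,M),(C,U,B)),J,Y)'
  leaf 'R' → 'R'
→ '(((W,(X,H,M),(C,U,B)),J,Y),R)'
Final: (((W,(X,H,M),(C,U,B)),J,Y),R);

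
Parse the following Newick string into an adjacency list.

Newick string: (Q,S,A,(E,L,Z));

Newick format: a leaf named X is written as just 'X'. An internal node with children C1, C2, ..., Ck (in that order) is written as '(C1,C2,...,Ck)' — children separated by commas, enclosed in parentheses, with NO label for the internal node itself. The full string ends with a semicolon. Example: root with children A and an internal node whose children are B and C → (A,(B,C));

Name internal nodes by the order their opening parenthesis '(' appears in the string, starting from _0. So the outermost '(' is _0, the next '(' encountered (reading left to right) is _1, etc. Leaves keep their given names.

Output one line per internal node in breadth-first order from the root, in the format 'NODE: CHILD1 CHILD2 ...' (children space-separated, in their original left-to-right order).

Answer: _0: Q S A _1
_1: E L Z

Derivation:
Input: (Q,S,A,(E,L,Z));
Scanning left-to-right, naming '(' by encounter order:
  pos 0: '(' -> open internal node _0 (depth 1)
  pos 7: '(' -> open internal node _1 (depth 2)
  pos 13: ')' -> close internal node _1 (now at depth 1)
  pos 14: ')' -> close internal node _0 (now at depth 0)
Total internal nodes: 2
BFS adjacency from root:
  _0: Q S A _1
  _1: E L Z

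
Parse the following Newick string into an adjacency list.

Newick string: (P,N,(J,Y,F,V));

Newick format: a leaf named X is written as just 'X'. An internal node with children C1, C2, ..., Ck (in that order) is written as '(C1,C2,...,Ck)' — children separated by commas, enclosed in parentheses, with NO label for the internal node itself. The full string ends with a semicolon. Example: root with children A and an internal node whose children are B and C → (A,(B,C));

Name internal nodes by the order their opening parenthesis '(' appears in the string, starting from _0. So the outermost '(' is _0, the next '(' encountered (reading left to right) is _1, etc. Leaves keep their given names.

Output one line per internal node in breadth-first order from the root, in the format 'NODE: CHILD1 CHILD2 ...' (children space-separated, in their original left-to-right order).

Input: (P,N,(J,Y,F,V));
Scanning left-to-right, naming '(' by encounter order:
  pos 0: '(' -> open internal node _0 (depth 1)
  pos 5: '(' -> open internal node _1 (depth 2)
  pos 13: ')' -> close internal node _1 (now at depth 1)
  pos 14: ')' -> close internal node _0 (now at depth 0)
Total internal nodes: 2
BFS adjacency from root:
  _0: P N _1
  _1: J Y F V

Answer: _0: P N _1
_1: J Y F V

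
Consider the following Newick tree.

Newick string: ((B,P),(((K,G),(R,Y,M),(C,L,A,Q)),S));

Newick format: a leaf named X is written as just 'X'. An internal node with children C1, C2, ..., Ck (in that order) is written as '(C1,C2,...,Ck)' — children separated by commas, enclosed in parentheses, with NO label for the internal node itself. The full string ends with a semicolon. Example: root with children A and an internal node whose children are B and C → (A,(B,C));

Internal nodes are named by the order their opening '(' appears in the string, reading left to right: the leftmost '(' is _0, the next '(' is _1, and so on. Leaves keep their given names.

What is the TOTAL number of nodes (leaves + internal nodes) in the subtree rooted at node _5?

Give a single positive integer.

Answer: 4

Derivation:
Newick: ((B,P),(((K,G),(R,Y,M),(C,L,A,Q)),S));
Locate _5: it is the '(' at position 15 (the 6th '(' reading left to right).
Query: subtree rooted at _5
_5: subtree_size = 1 + 3
  R: subtree_size = 1 + 0
  Y: subtree_size = 1 + 0
  M: subtree_size = 1 + 0
Total subtree size of _5: 4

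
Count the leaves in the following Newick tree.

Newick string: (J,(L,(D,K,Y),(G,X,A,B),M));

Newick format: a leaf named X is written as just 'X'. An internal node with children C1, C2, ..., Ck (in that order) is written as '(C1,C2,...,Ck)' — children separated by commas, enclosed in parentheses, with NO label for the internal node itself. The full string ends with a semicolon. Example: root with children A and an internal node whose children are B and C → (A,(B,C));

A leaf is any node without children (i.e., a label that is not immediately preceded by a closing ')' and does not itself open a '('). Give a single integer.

Newick: (J,(L,(D,K,Y),(G,X,A,B),M));
Scan left-to-right; a leaf is any maximal label run not followed by '(':
  pos 1: leaf 'J' → count = 1
  pos 4: leaf 'L' → count = 2
  pos 7: leaf 'D' → count = 3
  pos 9: leaf 'K' → count = 4
  pos 11: leaf 'Y' → count = 5
  pos 15: leaf 'G' → count = 6
  pos 17: leaf 'X' → count = 7
  pos 19: leaf 'A' → count = 8
  pos 21: leaf 'B' → count = 9
  pos 24: leaf 'M' → count = 10
Total leaves: 10

Answer: 10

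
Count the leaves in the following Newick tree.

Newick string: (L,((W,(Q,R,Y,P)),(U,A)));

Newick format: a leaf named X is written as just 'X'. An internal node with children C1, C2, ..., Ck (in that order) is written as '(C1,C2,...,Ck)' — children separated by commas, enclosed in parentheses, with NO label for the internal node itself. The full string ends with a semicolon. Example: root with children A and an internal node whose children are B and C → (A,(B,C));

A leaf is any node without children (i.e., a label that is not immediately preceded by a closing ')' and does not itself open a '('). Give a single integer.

Newick: (L,((W,(Q,R,Y,P)),(U,A)));
Scan left-to-right; a leaf is any maximal label run not followed by '(':
  pos 1: leaf 'L' → count = 1
  pos 5: leaf 'W' → count = 2
  pos 8: leaf 'Q' → count = 3
  pos 10: leaf 'R' → count = 4
  pos 12: leaf 'Y' → count = 5
  pos 14: leaf 'P' → count = 6
  pos 19: leaf 'U' → count = 7
  pos 21: leaf 'A' → count = 8
Total leaves: 8

Answer: 8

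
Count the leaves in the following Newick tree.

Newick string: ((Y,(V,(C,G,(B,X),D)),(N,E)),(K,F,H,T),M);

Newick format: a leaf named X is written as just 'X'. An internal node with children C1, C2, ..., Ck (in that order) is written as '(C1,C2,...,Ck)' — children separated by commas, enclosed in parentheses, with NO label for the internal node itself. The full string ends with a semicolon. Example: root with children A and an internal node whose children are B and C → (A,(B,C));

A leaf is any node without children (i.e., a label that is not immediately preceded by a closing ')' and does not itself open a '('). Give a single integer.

Answer: 14

Derivation:
Newick: ((Y,(V,(C,G,(B,X),D)),(N,E)),(K,F,H,T),M);
Scan left-to-right; a leaf is any maximal label run not followed by '(':
  pos 2: leaf 'Y' → count = 1
  pos 5: leaf 'V' → count = 2
  pos 8: leaf 'C' → count = 3
  pos 10: leaf 'G' → count = 4
  pos 13: leaf 'B' → count = 5
  pos 15: leaf 'X' → count = 6
  pos 18: leaf 'D' → count = 7
  pos 23: leaf 'N' → count = 8
  pos 25: leaf 'E' → count = 9
  pos 30: leaf 'K' → count = 10
  pos 32: leaf 'F' → count = 11
  pos 34: leaf 'H' → count = 12
  pos 36: leaf 'T' → count = 13
  pos 39: leaf 'M' → count = 14
Total leaves: 14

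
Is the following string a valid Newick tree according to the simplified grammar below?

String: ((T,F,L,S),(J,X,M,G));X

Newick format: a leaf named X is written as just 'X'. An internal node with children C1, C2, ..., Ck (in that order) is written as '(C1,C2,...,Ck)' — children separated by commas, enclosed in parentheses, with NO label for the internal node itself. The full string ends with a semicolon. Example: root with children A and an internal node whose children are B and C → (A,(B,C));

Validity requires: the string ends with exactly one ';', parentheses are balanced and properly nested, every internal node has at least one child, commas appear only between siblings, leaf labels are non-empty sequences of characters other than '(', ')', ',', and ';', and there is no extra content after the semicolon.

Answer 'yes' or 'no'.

Answer: no

Derivation:
Input: ((T,F,L,S),(J,X,M,G));X
Paren balance: 3 '(' vs 3 ')' OK
Ends with single ';': False
Full parse: FAILS (must end with ;)
Valid: False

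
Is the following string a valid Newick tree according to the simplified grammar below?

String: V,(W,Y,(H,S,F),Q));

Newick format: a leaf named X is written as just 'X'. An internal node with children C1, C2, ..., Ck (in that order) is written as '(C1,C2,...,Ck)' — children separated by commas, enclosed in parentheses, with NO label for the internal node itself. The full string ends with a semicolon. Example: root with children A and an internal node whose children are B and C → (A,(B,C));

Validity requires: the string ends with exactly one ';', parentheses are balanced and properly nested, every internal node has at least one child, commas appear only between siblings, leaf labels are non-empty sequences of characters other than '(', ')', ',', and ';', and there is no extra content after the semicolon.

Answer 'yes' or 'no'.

Input: V,(W,Y,(H,S,F),Q));
Paren balance: 2 '(' vs 3 ')' MISMATCH
Ends with single ';': True
Full parse: FAILS (extra content after tree at pos 1)
Valid: False

Answer: no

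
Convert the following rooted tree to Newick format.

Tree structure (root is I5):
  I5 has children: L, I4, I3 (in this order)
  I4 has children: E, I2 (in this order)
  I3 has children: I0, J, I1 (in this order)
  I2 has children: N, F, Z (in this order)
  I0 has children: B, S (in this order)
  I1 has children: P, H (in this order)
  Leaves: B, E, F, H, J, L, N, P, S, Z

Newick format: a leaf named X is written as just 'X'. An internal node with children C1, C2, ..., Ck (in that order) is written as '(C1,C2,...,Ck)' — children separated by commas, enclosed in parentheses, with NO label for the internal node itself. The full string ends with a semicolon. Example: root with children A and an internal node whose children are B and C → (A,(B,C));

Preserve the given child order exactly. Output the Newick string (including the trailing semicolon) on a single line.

internal I5 with children ['L', 'I4', 'I3']
  leaf 'L' → 'L'
  internal I4 with children ['E', 'I2']
    leaf 'E' → 'E'
    internal I2 with children ['N', 'F', 'Z']
      leaf 'N' → 'N'
      leaf 'F' → 'F'
      leaf 'Z' → 'Z'
    → '(N,F,Z)'
  → '(E,(N,F,Z))'
  internal I3 with children ['I0', 'J', 'I1']
    internal I0 with children ['B', 'S']
      leaf 'B' → 'B'
      leaf 'S' → 'S'
    → '(B,S)'
    leaf 'J' → 'J'
    internal I1 with children ['P', 'H']
      leaf 'P' → 'P'
      leaf 'H' → 'H'
    → '(P,H)'
  → '((B,S),J,(P,H))'
→ '(L,(E,(N,F,Z)),((B,S),J,(P,H)))'
Final: (L,(E,(N,F,Z)),((B,S),J,(P,H)));

Answer: (L,(E,(N,F,Z)),((B,S),J,(P,H)));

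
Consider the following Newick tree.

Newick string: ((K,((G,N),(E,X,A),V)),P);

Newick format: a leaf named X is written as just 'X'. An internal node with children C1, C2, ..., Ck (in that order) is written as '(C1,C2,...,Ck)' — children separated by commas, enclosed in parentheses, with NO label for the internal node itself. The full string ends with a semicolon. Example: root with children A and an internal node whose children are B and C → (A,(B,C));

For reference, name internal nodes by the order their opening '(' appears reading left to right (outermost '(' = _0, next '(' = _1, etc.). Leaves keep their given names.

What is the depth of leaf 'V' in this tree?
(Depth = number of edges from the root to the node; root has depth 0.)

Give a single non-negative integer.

Newick: ((K,((G,N),(E,X,A),V)),P);
Naming internals by '(' encounter order: outermost '(' = _0, next = _1, ...
Query node: V
Path from root: _0 -> _1 -> _2 -> V
Depth of V: 3 (number of edges from root)

Answer: 3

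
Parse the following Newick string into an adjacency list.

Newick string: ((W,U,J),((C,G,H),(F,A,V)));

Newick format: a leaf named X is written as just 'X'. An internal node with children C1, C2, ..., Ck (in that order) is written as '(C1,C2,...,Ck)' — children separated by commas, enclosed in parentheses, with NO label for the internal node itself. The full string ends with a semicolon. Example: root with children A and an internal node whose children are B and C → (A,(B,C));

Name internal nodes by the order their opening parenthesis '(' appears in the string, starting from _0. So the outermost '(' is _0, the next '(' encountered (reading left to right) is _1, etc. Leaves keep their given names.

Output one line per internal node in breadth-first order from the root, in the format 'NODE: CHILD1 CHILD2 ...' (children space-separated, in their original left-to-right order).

Input: ((W,U,J),((C,G,H),(F,A,V)));
Scanning left-to-right, naming '(' by encounter order:
  pos 0: '(' -> open internal node _0 (depth 1)
  pos 1: '(' -> open internal node _1 (depth 2)
  pos 7: ')' -> close internal node _1 (now at depth 1)
  pos 9: '(' -> open internal node _2 (depth 2)
  pos 10: '(' -> open internal node _3 (depth 3)
  pos 16: ')' -> close internal node _3 (now at depth 2)
  pos 18: '(' -> open internal node _4 (depth 3)
  pos 24: ')' -> close internal node _4 (now at depth 2)
  pos 25: ')' -> close internal node _2 (now at depth 1)
  pos 26: ')' -> close internal node _0 (now at depth 0)
Total internal nodes: 5
BFS adjacency from root:
  _0: _1 _2
  _1: W U J
  _2: _3 _4
  _3: C G H
  _4: F A V

Answer: _0: _1 _2
_1: W U J
_2: _3 _4
_3: C G H
_4: F A V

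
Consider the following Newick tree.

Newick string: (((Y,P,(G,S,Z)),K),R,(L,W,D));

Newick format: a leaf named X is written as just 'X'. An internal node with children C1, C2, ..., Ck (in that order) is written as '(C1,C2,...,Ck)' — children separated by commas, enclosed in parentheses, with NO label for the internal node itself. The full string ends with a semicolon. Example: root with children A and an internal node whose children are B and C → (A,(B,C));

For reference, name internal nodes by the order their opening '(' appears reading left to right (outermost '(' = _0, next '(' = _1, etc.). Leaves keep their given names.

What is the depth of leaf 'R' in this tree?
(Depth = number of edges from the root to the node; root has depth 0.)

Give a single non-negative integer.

Answer: 1

Derivation:
Newick: (((Y,P,(G,S,Z)),K),R,(L,W,D));
Naming internals by '(' encounter order: outermost '(' = _0, next = _1, ...
Query node: R
Path from root: _0 -> R
Depth of R: 1 (number of edges from root)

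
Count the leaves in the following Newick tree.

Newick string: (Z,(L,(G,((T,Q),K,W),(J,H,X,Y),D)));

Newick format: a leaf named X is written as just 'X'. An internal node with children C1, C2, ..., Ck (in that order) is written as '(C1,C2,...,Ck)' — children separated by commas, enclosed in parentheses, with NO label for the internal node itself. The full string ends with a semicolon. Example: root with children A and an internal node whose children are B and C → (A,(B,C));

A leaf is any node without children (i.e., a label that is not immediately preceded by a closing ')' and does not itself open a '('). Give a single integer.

Newick: (Z,(L,(G,((T,Q),K,W),(J,H,X,Y),D)));
Scan left-to-right; a leaf is any maximal label run not followed by '(':
  pos 1: leaf 'Z' → count = 1
  pos 4: leaf 'L' → count = 2
  pos 7: leaf 'G' → count = 3
  pos 11: leaf 'T' → count = 4
  pos 13: leaf 'Q' → count = 5
  pos 16: leaf 'K' → count = 6
  pos 18: leaf 'W' → count = 7
  pos 22: leaf 'J' → count = 8
  pos 24: leaf 'H' → count = 9
  pos 26: leaf 'X' → count = 10
  pos 28: leaf 'Y' → count = 11
  pos 31: leaf 'D' → count = 12
Total leaves: 12

Answer: 12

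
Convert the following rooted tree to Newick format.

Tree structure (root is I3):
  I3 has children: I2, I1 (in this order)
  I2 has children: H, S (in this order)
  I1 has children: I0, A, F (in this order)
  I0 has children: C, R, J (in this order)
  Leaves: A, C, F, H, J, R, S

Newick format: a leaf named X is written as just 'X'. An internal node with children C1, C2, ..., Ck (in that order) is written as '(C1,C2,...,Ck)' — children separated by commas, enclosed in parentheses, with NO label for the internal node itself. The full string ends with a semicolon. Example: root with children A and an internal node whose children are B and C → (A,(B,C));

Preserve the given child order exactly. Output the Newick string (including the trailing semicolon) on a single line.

internal I3 with children ['I2', 'I1']
  internal I2 with children ['H', 'S']
    leaf 'H' → 'H'
    leaf 'S' → 'S'
  → '(H,S)'
  internal I1 with children ['I0', 'A', 'F']
    internal I0 with children ['C', 'R', 'J']
      leaf 'C' → 'C'
      leaf 'R' → 'R'
      leaf 'J' → 'J'
    → '(C,R,J)'
    leaf 'A' → 'A'
    leaf 'F' → 'F'
  → '((C,R,J),A,F)'
→ '((H,S),((C,R,J),A,F))'
Final: ((H,S),((C,R,J),A,F));

Answer: ((H,S),((C,R,J),A,F));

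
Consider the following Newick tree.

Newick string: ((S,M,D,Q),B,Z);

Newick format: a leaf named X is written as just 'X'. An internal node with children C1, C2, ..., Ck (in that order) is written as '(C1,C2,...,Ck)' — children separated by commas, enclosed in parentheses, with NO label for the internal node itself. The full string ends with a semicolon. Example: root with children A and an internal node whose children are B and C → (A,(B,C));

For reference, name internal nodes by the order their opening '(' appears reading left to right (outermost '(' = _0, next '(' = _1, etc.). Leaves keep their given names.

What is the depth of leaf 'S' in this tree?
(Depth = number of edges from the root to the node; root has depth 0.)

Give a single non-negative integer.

Answer: 2

Derivation:
Newick: ((S,M,D,Q),B,Z);
Naming internals by '(' encounter order: outermost '(' = _0, next = _1, ...
Query node: S
Path from root: _0 -> _1 -> S
Depth of S: 2 (number of edges from root)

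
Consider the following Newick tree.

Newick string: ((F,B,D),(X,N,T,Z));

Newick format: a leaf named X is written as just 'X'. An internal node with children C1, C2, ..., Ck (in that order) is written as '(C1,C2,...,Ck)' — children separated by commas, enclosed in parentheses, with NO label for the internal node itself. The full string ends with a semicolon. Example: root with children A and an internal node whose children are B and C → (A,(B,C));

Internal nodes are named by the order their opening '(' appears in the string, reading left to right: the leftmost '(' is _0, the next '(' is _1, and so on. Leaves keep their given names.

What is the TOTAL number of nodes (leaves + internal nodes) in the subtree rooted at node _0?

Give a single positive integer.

Answer: 10

Derivation:
Newick: ((F,B,D),(X,N,T,Z));
Locate _0: it is the '(' at position 0 (the 1st '(' reading left to right).
Query: subtree rooted at _0
_0: subtree_size = 1 + 9
  _1: subtree_size = 1 + 3
    F: subtree_size = 1 + 0
    B: subtree_size = 1 + 0
    D: subtree_size = 1 + 0
  _2: subtree_size = 1 + 4
    X: subtree_size = 1 + 0
    N: subtree_size = 1 + 0
    T: subtree_size = 1 + 0
    Z: subtree_size = 1 + 0
Total subtree size of _0: 10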